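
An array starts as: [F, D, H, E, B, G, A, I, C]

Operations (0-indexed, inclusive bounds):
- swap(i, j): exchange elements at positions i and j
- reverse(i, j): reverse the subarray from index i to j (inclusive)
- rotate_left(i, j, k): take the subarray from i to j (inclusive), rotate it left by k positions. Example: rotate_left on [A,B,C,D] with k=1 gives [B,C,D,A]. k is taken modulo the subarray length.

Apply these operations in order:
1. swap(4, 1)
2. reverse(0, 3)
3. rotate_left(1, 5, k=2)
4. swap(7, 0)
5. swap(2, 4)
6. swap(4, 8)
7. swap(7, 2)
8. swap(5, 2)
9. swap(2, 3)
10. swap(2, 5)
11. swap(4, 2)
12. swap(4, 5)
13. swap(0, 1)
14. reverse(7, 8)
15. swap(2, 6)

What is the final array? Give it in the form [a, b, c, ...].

After 1 (swap(4, 1)): [F, B, H, E, D, G, A, I, C]
After 2 (reverse(0, 3)): [E, H, B, F, D, G, A, I, C]
After 3 (rotate_left(1, 5, k=2)): [E, F, D, G, H, B, A, I, C]
After 4 (swap(7, 0)): [I, F, D, G, H, B, A, E, C]
After 5 (swap(2, 4)): [I, F, H, G, D, B, A, E, C]
After 6 (swap(4, 8)): [I, F, H, G, C, B, A, E, D]
After 7 (swap(7, 2)): [I, F, E, G, C, B, A, H, D]
After 8 (swap(5, 2)): [I, F, B, G, C, E, A, H, D]
After 9 (swap(2, 3)): [I, F, G, B, C, E, A, H, D]
After 10 (swap(2, 5)): [I, F, E, B, C, G, A, H, D]
After 11 (swap(4, 2)): [I, F, C, B, E, G, A, H, D]
After 12 (swap(4, 5)): [I, F, C, B, G, E, A, H, D]
After 13 (swap(0, 1)): [F, I, C, B, G, E, A, H, D]
After 14 (reverse(7, 8)): [F, I, C, B, G, E, A, D, H]
After 15 (swap(2, 6)): [F, I, A, B, G, E, C, D, H]

Answer: [F, I, A, B, G, E, C, D, H]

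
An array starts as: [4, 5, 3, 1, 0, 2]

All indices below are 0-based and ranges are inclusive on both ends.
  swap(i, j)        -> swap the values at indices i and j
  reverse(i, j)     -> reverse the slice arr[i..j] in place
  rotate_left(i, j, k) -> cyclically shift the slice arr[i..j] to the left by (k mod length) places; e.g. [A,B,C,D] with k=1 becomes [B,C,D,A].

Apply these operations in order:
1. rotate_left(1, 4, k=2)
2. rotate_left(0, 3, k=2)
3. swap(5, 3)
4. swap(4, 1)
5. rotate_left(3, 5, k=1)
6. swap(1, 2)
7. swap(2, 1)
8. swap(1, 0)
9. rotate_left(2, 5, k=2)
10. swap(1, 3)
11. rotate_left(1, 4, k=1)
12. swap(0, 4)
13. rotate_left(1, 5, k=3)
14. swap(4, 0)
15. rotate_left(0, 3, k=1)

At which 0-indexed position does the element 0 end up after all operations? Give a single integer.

After 1 (rotate_left(1, 4, k=2)): [4, 1, 0, 5, 3, 2]
After 2 (rotate_left(0, 3, k=2)): [0, 5, 4, 1, 3, 2]
After 3 (swap(5, 3)): [0, 5, 4, 2, 3, 1]
After 4 (swap(4, 1)): [0, 3, 4, 2, 5, 1]
After 5 (rotate_left(3, 5, k=1)): [0, 3, 4, 5, 1, 2]
After 6 (swap(1, 2)): [0, 4, 3, 5, 1, 2]
After 7 (swap(2, 1)): [0, 3, 4, 5, 1, 2]
After 8 (swap(1, 0)): [3, 0, 4, 5, 1, 2]
After 9 (rotate_left(2, 5, k=2)): [3, 0, 1, 2, 4, 5]
After 10 (swap(1, 3)): [3, 2, 1, 0, 4, 5]
After 11 (rotate_left(1, 4, k=1)): [3, 1, 0, 4, 2, 5]
After 12 (swap(0, 4)): [2, 1, 0, 4, 3, 5]
After 13 (rotate_left(1, 5, k=3)): [2, 3, 5, 1, 0, 4]
After 14 (swap(4, 0)): [0, 3, 5, 1, 2, 4]
After 15 (rotate_left(0, 3, k=1)): [3, 5, 1, 0, 2, 4]

Answer: 3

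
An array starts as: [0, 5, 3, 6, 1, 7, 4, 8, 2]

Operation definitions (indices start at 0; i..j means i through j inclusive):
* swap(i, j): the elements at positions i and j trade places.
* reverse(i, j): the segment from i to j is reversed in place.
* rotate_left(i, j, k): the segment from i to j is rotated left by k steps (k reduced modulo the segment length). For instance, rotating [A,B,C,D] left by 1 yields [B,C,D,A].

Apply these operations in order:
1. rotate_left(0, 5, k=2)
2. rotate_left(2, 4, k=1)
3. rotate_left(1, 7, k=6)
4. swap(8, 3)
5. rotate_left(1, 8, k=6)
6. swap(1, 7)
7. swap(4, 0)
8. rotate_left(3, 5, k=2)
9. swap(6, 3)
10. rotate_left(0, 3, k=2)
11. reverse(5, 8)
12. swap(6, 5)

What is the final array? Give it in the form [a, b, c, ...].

Answer: [7, 0, 6, 1, 8, 4, 5, 2, 3]

Derivation:
After 1 (rotate_left(0, 5, k=2)): [3, 6, 1, 7, 0, 5, 4, 8, 2]
After 2 (rotate_left(2, 4, k=1)): [3, 6, 7, 0, 1, 5, 4, 8, 2]
After 3 (rotate_left(1, 7, k=6)): [3, 8, 6, 7, 0, 1, 5, 4, 2]
After 4 (swap(8, 3)): [3, 8, 6, 2, 0, 1, 5, 4, 7]
After 5 (rotate_left(1, 8, k=6)): [3, 4, 7, 8, 6, 2, 0, 1, 5]
After 6 (swap(1, 7)): [3, 1, 7, 8, 6, 2, 0, 4, 5]
After 7 (swap(4, 0)): [6, 1, 7, 8, 3, 2, 0, 4, 5]
After 8 (rotate_left(3, 5, k=2)): [6, 1, 7, 2, 8, 3, 0, 4, 5]
After 9 (swap(6, 3)): [6, 1, 7, 0, 8, 3, 2, 4, 5]
After 10 (rotate_left(0, 3, k=2)): [7, 0, 6, 1, 8, 3, 2, 4, 5]
After 11 (reverse(5, 8)): [7, 0, 6, 1, 8, 5, 4, 2, 3]
After 12 (swap(6, 5)): [7, 0, 6, 1, 8, 4, 5, 2, 3]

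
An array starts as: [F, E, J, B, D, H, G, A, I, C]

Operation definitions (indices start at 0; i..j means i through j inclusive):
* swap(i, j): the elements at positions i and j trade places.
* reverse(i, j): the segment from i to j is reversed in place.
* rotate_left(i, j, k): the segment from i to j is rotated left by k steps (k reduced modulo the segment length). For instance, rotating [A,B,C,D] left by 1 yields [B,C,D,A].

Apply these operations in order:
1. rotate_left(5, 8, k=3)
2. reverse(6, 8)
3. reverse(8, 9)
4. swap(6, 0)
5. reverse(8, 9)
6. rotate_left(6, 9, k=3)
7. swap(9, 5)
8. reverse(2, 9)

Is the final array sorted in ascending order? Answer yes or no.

Answer: no

Derivation:
After 1 (rotate_left(5, 8, k=3)): [F, E, J, B, D, I, H, G, A, C]
After 2 (reverse(6, 8)): [F, E, J, B, D, I, A, G, H, C]
After 3 (reverse(8, 9)): [F, E, J, B, D, I, A, G, C, H]
After 4 (swap(6, 0)): [A, E, J, B, D, I, F, G, C, H]
After 5 (reverse(8, 9)): [A, E, J, B, D, I, F, G, H, C]
After 6 (rotate_left(6, 9, k=3)): [A, E, J, B, D, I, C, F, G, H]
After 7 (swap(9, 5)): [A, E, J, B, D, H, C, F, G, I]
After 8 (reverse(2, 9)): [A, E, I, G, F, C, H, D, B, J]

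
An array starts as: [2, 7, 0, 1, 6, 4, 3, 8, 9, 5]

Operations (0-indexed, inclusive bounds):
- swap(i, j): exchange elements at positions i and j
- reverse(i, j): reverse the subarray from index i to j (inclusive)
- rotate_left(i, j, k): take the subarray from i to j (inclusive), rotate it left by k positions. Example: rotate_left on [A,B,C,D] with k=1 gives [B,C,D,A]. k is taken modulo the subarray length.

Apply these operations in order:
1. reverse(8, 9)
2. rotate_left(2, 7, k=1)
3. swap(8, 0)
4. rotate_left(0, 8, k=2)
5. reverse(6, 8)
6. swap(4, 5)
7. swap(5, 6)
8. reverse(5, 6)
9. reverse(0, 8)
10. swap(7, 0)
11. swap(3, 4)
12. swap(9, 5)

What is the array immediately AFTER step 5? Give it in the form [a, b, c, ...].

Answer: [1, 6, 4, 3, 8, 0, 7, 5, 2, 9]

Derivation:
After 1 (reverse(8, 9)): [2, 7, 0, 1, 6, 4, 3, 8, 5, 9]
After 2 (rotate_left(2, 7, k=1)): [2, 7, 1, 6, 4, 3, 8, 0, 5, 9]
After 3 (swap(8, 0)): [5, 7, 1, 6, 4, 3, 8, 0, 2, 9]
After 4 (rotate_left(0, 8, k=2)): [1, 6, 4, 3, 8, 0, 2, 5, 7, 9]
After 5 (reverse(6, 8)): [1, 6, 4, 3, 8, 0, 7, 5, 2, 9]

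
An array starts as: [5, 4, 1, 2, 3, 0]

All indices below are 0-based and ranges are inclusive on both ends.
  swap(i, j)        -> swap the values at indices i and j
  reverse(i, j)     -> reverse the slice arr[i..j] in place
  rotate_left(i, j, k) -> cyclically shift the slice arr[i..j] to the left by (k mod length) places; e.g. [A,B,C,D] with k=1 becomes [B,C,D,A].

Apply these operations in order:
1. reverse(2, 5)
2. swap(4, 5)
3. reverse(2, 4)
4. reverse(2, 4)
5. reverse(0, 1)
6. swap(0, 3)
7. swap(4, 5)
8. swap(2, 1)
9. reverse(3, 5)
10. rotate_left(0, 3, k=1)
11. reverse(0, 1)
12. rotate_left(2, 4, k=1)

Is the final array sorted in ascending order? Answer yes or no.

Answer: no

Derivation:
After 1 (reverse(2, 5)): [5, 4, 0, 3, 2, 1]
After 2 (swap(4, 5)): [5, 4, 0, 3, 1, 2]
After 3 (reverse(2, 4)): [5, 4, 1, 3, 0, 2]
After 4 (reverse(2, 4)): [5, 4, 0, 3, 1, 2]
After 5 (reverse(0, 1)): [4, 5, 0, 3, 1, 2]
After 6 (swap(0, 3)): [3, 5, 0, 4, 1, 2]
After 7 (swap(4, 5)): [3, 5, 0, 4, 2, 1]
After 8 (swap(2, 1)): [3, 0, 5, 4, 2, 1]
After 9 (reverse(3, 5)): [3, 0, 5, 1, 2, 4]
After 10 (rotate_left(0, 3, k=1)): [0, 5, 1, 3, 2, 4]
After 11 (reverse(0, 1)): [5, 0, 1, 3, 2, 4]
After 12 (rotate_left(2, 4, k=1)): [5, 0, 3, 2, 1, 4]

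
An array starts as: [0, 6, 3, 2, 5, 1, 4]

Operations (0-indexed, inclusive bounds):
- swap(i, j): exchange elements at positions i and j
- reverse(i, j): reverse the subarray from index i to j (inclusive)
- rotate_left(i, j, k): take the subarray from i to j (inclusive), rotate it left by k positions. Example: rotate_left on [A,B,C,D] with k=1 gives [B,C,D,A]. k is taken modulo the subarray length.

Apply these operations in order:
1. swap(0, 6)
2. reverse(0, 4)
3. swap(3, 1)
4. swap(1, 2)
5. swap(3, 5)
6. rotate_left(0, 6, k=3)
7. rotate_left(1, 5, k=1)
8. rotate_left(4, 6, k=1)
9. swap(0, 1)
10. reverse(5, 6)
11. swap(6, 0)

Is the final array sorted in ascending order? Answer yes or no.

After 1 (swap(0, 6)): [4, 6, 3, 2, 5, 1, 0]
After 2 (reverse(0, 4)): [5, 2, 3, 6, 4, 1, 0]
After 3 (swap(3, 1)): [5, 6, 3, 2, 4, 1, 0]
After 4 (swap(1, 2)): [5, 3, 6, 2, 4, 1, 0]
After 5 (swap(3, 5)): [5, 3, 6, 1, 4, 2, 0]
After 6 (rotate_left(0, 6, k=3)): [1, 4, 2, 0, 5, 3, 6]
After 7 (rotate_left(1, 5, k=1)): [1, 2, 0, 5, 3, 4, 6]
After 8 (rotate_left(4, 6, k=1)): [1, 2, 0, 5, 4, 6, 3]
After 9 (swap(0, 1)): [2, 1, 0, 5, 4, 6, 3]
After 10 (reverse(5, 6)): [2, 1, 0, 5, 4, 3, 6]
After 11 (swap(6, 0)): [6, 1, 0, 5, 4, 3, 2]

Answer: no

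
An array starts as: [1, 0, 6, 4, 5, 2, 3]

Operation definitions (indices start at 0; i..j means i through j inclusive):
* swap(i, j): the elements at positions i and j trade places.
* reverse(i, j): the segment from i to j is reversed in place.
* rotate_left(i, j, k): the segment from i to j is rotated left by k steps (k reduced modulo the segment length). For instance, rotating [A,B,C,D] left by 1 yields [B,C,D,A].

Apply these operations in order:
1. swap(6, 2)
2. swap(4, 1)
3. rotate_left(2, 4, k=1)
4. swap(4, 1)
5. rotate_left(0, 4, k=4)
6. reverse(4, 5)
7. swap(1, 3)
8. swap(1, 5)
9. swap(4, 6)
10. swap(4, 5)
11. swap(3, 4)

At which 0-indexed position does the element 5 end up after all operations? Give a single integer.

After 1 (swap(6, 2)): [1, 0, 3, 4, 5, 2, 6]
After 2 (swap(4, 1)): [1, 5, 3, 4, 0, 2, 6]
After 3 (rotate_left(2, 4, k=1)): [1, 5, 4, 0, 3, 2, 6]
After 4 (swap(4, 1)): [1, 3, 4, 0, 5, 2, 6]
After 5 (rotate_left(0, 4, k=4)): [5, 1, 3, 4, 0, 2, 6]
After 6 (reverse(4, 5)): [5, 1, 3, 4, 2, 0, 6]
After 7 (swap(1, 3)): [5, 4, 3, 1, 2, 0, 6]
After 8 (swap(1, 5)): [5, 0, 3, 1, 2, 4, 6]
After 9 (swap(4, 6)): [5, 0, 3, 1, 6, 4, 2]
After 10 (swap(4, 5)): [5, 0, 3, 1, 4, 6, 2]
After 11 (swap(3, 4)): [5, 0, 3, 4, 1, 6, 2]

Answer: 0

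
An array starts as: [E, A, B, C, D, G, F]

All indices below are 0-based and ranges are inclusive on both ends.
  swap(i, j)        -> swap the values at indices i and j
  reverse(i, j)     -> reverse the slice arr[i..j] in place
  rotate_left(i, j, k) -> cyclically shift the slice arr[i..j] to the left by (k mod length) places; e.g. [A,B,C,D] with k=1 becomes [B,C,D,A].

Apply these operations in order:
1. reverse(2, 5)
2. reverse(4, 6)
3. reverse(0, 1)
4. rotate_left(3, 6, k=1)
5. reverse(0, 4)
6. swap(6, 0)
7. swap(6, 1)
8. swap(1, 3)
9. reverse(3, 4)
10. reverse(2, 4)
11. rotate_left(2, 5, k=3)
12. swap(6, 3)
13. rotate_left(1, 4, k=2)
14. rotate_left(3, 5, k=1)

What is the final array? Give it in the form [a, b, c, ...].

After 1 (reverse(2, 5)): [E, A, G, D, C, B, F]
After 2 (reverse(4, 6)): [E, A, G, D, F, B, C]
After 3 (reverse(0, 1)): [A, E, G, D, F, B, C]
After 4 (rotate_left(3, 6, k=1)): [A, E, G, F, B, C, D]
After 5 (reverse(0, 4)): [B, F, G, E, A, C, D]
After 6 (swap(6, 0)): [D, F, G, E, A, C, B]
After 7 (swap(6, 1)): [D, B, G, E, A, C, F]
After 8 (swap(1, 3)): [D, E, G, B, A, C, F]
After 9 (reverse(3, 4)): [D, E, G, A, B, C, F]
After 10 (reverse(2, 4)): [D, E, B, A, G, C, F]
After 11 (rotate_left(2, 5, k=3)): [D, E, C, B, A, G, F]
After 12 (swap(6, 3)): [D, E, C, F, A, G, B]
After 13 (rotate_left(1, 4, k=2)): [D, F, A, E, C, G, B]
After 14 (rotate_left(3, 5, k=1)): [D, F, A, C, G, E, B]

Answer: [D, F, A, C, G, E, B]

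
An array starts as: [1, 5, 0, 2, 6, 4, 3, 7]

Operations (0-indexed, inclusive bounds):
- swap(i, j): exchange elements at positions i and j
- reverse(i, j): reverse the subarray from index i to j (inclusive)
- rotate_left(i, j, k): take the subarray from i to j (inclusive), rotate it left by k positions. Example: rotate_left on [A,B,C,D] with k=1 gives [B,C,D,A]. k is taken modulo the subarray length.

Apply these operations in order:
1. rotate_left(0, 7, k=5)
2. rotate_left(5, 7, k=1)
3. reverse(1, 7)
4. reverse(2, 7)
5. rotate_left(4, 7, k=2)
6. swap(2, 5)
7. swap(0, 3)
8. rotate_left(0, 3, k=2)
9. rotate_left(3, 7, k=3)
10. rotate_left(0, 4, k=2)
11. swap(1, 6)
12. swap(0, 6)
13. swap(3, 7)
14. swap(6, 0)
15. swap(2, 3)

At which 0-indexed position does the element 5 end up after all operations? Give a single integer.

Answer: 3

Derivation:
After 1 (rotate_left(0, 7, k=5)): [4, 3, 7, 1, 5, 0, 2, 6]
After 2 (rotate_left(5, 7, k=1)): [4, 3, 7, 1, 5, 2, 6, 0]
After 3 (reverse(1, 7)): [4, 0, 6, 2, 5, 1, 7, 3]
After 4 (reverse(2, 7)): [4, 0, 3, 7, 1, 5, 2, 6]
After 5 (rotate_left(4, 7, k=2)): [4, 0, 3, 7, 2, 6, 1, 5]
After 6 (swap(2, 5)): [4, 0, 6, 7, 2, 3, 1, 5]
After 7 (swap(0, 3)): [7, 0, 6, 4, 2, 3, 1, 5]
After 8 (rotate_left(0, 3, k=2)): [6, 4, 7, 0, 2, 3, 1, 5]
After 9 (rotate_left(3, 7, k=3)): [6, 4, 7, 1, 5, 0, 2, 3]
After 10 (rotate_left(0, 4, k=2)): [7, 1, 5, 6, 4, 0, 2, 3]
After 11 (swap(1, 6)): [7, 2, 5, 6, 4, 0, 1, 3]
After 12 (swap(0, 6)): [1, 2, 5, 6, 4, 0, 7, 3]
After 13 (swap(3, 7)): [1, 2, 5, 3, 4, 0, 7, 6]
After 14 (swap(6, 0)): [7, 2, 5, 3, 4, 0, 1, 6]
After 15 (swap(2, 3)): [7, 2, 3, 5, 4, 0, 1, 6]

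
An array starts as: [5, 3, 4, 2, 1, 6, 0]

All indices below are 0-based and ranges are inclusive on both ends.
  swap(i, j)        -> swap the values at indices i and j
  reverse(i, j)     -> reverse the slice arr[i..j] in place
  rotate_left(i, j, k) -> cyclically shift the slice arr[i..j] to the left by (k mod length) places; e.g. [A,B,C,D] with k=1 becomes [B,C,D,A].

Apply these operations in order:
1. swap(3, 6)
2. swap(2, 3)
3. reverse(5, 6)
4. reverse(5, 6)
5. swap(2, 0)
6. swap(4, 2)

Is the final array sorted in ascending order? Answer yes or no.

After 1 (swap(3, 6)): [5, 3, 4, 0, 1, 6, 2]
After 2 (swap(2, 3)): [5, 3, 0, 4, 1, 6, 2]
After 3 (reverse(5, 6)): [5, 3, 0, 4, 1, 2, 6]
After 4 (reverse(5, 6)): [5, 3, 0, 4, 1, 6, 2]
After 5 (swap(2, 0)): [0, 3, 5, 4, 1, 6, 2]
After 6 (swap(4, 2)): [0, 3, 1, 4, 5, 6, 2]

Answer: no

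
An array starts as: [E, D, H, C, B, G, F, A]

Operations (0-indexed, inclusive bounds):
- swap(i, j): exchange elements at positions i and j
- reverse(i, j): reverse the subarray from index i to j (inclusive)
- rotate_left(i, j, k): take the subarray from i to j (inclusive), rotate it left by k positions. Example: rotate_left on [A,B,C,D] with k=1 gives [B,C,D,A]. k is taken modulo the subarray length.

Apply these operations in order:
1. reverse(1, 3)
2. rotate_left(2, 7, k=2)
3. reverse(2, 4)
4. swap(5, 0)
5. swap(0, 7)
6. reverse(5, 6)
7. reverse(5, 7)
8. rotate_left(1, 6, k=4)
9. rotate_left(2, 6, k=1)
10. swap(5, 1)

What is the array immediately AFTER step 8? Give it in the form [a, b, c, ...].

Answer: [D, A, E, C, F, G, B, H]

Derivation:
After 1 (reverse(1, 3)): [E, C, H, D, B, G, F, A]
After 2 (rotate_left(2, 7, k=2)): [E, C, B, G, F, A, H, D]
After 3 (reverse(2, 4)): [E, C, F, G, B, A, H, D]
After 4 (swap(5, 0)): [A, C, F, G, B, E, H, D]
After 5 (swap(0, 7)): [D, C, F, G, B, E, H, A]
After 6 (reverse(5, 6)): [D, C, F, G, B, H, E, A]
After 7 (reverse(5, 7)): [D, C, F, G, B, A, E, H]
After 8 (rotate_left(1, 6, k=4)): [D, A, E, C, F, G, B, H]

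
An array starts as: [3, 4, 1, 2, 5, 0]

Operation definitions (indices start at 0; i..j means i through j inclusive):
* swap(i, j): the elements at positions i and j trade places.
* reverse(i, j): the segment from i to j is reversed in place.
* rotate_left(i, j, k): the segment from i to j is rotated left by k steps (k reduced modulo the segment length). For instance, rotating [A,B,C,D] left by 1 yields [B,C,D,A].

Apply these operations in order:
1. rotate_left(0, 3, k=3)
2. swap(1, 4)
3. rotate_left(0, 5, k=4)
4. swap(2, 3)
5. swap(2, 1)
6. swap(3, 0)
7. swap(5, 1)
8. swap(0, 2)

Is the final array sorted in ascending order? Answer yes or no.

Answer: yes

Derivation:
After 1 (rotate_left(0, 3, k=3)): [2, 3, 4, 1, 5, 0]
After 2 (swap(1, 4)): [2, 5, 4, 1, 3, 0]
After 3 (rotate_left(0, 5, k=4)): [3, 0, 2, 5, 4, 1]
After 4 (swap(2, 3)): [3, 0, 5, 2, 4, 1]
After 5 (swap(2, 1)): [3, 5, 0, 2, 4, 1]
After 6 (swap(3, 0)): [2, 5, 0, 3, 4, 1]
After 7 (swap(5, 1)): [2, 1, 0, 3, 4, 5]
After 8 (swap(0, 2)): [0, 1, 2, 3, 4, 5]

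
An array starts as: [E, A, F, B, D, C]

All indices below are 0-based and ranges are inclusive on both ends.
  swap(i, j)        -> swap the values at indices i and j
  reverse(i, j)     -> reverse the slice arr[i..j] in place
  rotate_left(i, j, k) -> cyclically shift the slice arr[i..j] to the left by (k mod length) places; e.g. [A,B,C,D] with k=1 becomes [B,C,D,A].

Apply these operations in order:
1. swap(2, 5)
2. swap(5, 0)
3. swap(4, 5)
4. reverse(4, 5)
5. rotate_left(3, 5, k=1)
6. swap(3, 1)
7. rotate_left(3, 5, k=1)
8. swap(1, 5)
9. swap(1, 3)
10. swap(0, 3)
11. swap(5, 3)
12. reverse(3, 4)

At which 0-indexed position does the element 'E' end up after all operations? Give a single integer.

After 1 (swap(2, 5)): [E, A, C, B, D, F]
After 2 (swap(5, 0)): [F, A, C, B, D, E]
After 3 (swap(4, 5)): [F, A, C, B, E, D]
After 4 (reverse(4, 5)): [F, A, C, B, D, E]
After 5 (rotate_left(3, 5, k=1)): [F, A, C, D, E, B]
After 6 (swap(3, 1)): [F, D, C, A, E, B]
After 7 (rotate_left(3, 5, k=1)): [F, D, C, E, B, A]
After 8 (swap(1, 5)): [F, A, C, E, B, D]
After 9 (swap(1, 3)): [F, E, C, A, B, D]
After 10 (swap(0, 3)): [A, E, C, F, B, D]
After 11 (swap(5, 3)): [A, E, C, D, B, F]
After 12 (reverse(3, 4)): [A, E, C, B, D, F]

Answer: 1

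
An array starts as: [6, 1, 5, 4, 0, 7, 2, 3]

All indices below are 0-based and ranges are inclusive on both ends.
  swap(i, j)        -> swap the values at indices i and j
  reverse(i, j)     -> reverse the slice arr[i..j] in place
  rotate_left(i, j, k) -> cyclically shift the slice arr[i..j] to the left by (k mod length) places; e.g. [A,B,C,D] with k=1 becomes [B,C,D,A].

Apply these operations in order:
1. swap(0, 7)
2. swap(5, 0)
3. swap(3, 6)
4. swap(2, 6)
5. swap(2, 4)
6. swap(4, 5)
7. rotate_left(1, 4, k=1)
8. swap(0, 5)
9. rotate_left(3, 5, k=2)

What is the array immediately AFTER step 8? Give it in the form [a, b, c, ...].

After 1 (swap(0, 7)): [3, 1, 5, 4, 0, 7, 2, 6]
After 2 (swap(5, 0)): [7, 1, 5, 4, 0, 3, 2, 6]
After 3 (swap(3, 6)): [7, 1, 5, 2, 0, 3, 4, 6]
After 4 (swap(2, 6)): [7, 1, 4, 2, 0, 3, 5, 6]
After 5 (swap(2, 4)): [7, 1, 0, 2, 4, 3, 5, 6]
After 6 (swap(4, 5)): [7, 1, 0, 2, 3, 4, 5, 6]
After 7 (rotate_left(1, 4, k=1)): [7, 0, 2, 3, 1, 4, 5, 6]
After 8 (swap(0, 5)): [4, 0, 2, 3, 1, 7, 5, 6]

Answer: [4, 0, 2, 3, 1, 7, 5, 6]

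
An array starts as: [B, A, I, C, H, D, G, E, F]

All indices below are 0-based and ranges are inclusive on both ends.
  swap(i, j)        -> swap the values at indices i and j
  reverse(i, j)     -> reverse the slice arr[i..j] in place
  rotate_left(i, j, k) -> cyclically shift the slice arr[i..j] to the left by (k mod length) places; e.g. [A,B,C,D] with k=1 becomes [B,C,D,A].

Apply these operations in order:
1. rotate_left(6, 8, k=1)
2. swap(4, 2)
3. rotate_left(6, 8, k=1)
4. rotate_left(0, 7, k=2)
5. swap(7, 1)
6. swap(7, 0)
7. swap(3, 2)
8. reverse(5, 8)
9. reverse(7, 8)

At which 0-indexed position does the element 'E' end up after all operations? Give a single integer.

After 1 (rotate_left(6, 8, k=1)): [B, A, I, C, H, D, E, F, G]
After 2 (swap(4, 2)): [B, A, H, C, I, D, E, F, G]
After 3 (rotate_left(6, 8, k=1)): [B, A, H, C, I, D, F, G, E]
After 4 (rotate_left(0, 7, k=2)): [H, C, I, D, F, G, B, A, E]
After 5 (swap(7, 1)): [H, A, I, D, F, G, B, C, E]
After 6 (swap(7, 0)): [C, A, I, D, F, G, B, H, E]
After 7 (swap(3, 2)): [C, A, D, I, F, G, B, H, E]
After 8 (reverse(5, 8)): [C, A, D, I, F, E, H, B, G]
After 9 (reverse(7, 8)): [C, A, D, I, F, E, H, G, B]

Answer: 5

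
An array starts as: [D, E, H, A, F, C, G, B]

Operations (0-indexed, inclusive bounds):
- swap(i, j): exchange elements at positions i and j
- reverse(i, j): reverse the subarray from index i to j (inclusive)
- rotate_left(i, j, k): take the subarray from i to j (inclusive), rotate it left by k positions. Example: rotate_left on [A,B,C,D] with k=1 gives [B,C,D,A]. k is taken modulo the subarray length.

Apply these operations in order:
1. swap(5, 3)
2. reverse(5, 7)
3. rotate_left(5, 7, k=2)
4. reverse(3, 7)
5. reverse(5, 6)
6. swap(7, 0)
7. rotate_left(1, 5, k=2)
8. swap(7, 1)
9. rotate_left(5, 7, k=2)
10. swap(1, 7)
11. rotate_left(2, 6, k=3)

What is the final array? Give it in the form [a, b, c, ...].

After 1 (swap(5, 3)): [D, E, H, C, F, A, G, B]
After 2 (reverse(5, 7)): [D, E, H, C, F, B, G, A]
After 3 (rotate_left(5, 7, k=2)): [D, E, H, C, F, A, B, G]
After 4 (reverse(3, 7)): [D, E, H, G, B, A, F, C]
After 5 (reverse(5, 6)): [D, E, H, G, B, F, A, C]
After 6 (swap(7, 0)): [C, E, H, G, B, F, A, D]
After 7 (rotate_left(1, 5, k=2)): [C, G, B, F, E, H, A, D]
After 8 (swap(7, 1)): [C, D, B, F, E, H, A, G]
After 9 (rotate_left(5, 7, k=2)): [C, D, B, F, E, G, H, A]
After 10 (swap(1, 7)): [C, A, B, F, E, G, H, D]
After 11 (rotate_left(2, 6, k=3)): [C, A, G, H, B, F, E, D]

Answer: [C, A, G, H, B, F, E, D]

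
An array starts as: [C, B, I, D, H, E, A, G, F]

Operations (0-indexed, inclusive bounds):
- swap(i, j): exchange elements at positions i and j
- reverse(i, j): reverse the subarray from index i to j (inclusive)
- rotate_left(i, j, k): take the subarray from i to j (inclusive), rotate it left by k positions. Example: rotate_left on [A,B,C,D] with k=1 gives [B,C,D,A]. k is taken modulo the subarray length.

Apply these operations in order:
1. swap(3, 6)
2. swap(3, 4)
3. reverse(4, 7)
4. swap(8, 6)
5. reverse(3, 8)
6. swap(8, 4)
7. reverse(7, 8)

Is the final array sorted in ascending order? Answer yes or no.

Answer: no

Derivation:
After 1 (swap(3, 6)): [C, B, I, A, H, E, D, G, F]
After 2 (swap(3, 4)): [C, B, I, H, A, E, D, G, F]
After 3 (reverse(4, 7)): [C, B, I, H, G, D, E, A, F]
After 4 (swap(8, 6)): [C, B, I, H, G, D, F, A, E]
After 5 (reverse(3, 8)): [C, B, I, E, A, F, D, G, H]
After 6 (swap(8, 4)): [C, B, I, E, H, F, D, G, A]
After 7 (reverse(7, 8)): [C, B, I, E, H, F, D, A, G]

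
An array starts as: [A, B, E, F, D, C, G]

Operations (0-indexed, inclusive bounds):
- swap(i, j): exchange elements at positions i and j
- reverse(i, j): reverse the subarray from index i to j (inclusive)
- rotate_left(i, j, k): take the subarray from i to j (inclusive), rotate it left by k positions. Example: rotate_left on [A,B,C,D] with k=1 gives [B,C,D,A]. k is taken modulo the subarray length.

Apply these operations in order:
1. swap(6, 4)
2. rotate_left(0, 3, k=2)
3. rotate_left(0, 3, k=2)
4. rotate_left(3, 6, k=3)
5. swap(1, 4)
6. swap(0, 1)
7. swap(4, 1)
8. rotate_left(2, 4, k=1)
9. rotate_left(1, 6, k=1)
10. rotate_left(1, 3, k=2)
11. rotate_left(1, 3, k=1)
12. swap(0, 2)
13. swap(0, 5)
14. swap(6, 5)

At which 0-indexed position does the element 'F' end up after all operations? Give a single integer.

After 1 (swap(6, 4)): [A, B, E, F, G, C, D]
After 2 (rotate_left(0, 3, k=2)): [E, F, A, B, G, C, D]
After 3 (rotate_left(0, 3, k=2)): [A, B, E, F, G, C, D]
After 4 (rotate_left(3, 6, k=3)): [A, B, E, D, F, G, C]
After 5 (swap(1, 4)): [A, F, E, D, B, G, C]
After 6 (swap(0, 1)): [F, A, E, D, B, G, C]
After 7 (swap(4, 1)): [F, B, E, D, A, G, C]
After 8 (rotate_left(2, 4, k=1)): [F, B, D, A, E, G, C]
After 9 (rotate_left(1, 6, k=1)): [F, D, A, E, G, C, B]
After 10 (rotate_left(1, 3, k=2)): [F, E, D, A, G, C, B]
After 11 (rotate_left(1, 3, k=1)): [F, D, A, E, G, C, B]
After 12 (swap(0, 2)): [A, D, F, E, G, C, B]
After 13 (swap(0, 5)): [C, D, F, E, G, A, B]
After 14 (swap(6, 5)): [C, D, F, E, G, B, A]

Answer: 2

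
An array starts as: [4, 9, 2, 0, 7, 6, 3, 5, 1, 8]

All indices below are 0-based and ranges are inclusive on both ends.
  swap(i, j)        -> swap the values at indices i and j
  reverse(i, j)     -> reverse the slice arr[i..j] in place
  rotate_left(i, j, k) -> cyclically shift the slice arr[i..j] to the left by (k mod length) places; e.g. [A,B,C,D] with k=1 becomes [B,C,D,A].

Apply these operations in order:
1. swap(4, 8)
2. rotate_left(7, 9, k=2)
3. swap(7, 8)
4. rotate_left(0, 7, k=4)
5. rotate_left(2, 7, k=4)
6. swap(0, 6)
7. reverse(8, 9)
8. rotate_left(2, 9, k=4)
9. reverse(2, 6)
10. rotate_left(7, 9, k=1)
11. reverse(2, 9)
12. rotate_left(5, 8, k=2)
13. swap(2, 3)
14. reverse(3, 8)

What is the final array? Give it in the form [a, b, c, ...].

After 1 (swap(4, 8)): [4, 9, 2, 0, 1, 6, 3, 5, 7, 8]
After 2 (rotate_left(7, 9, k=2)): [4, 9, 2, 0, 1, 6, 3, 8, 5, 7]
After 3 (swap(7, 8)): [4, 9, 2, 0, 1, 6, 3, 5, 8, 7]
After 4 (rotate_left(0, 7, k=4)): [1, 6, 3, 5, 4, 9, 2, 0, 8, 7]
After 5 (rotate_left(2, 7, k=4)): [1, 6, 2, 0, 3, 5, 4, 9, 8, 7]
After 6 (swap(0, 6)): [4, 6, 2, 0, 3, 5, 1, 9, 8, 7]
After 7 (reverse(8, 9)): [4, 6, 2, 0, 3, 5, 1, 9, 7, 8]
After 8 (rotate_left(2, 9, k=4)): [4, 6, 1, 9, 7, 8, 2, 0, 3, 5]
After 9 (reverse(2, 6)): [4, 6, 2, 8, 7, 9, 1, 0, 3, 5]
After 10 (rotate_left(7, 9, k=1)): [4, 6, 2, 8, 7, 9, 1, 3, 5, 0]
After 11 (reverse(2, 9)): [4, 6, 0, 5, 3, 1, 9, 7, 8, 2]
After 12 (rotate_left(5, 8, k=2)): [4, 6, 0, 5, 3, 7, 8, 1, 9, 2]
After 13 (swap(2, 3)): [4, 6, 5, 0, 3, 7, 8, 1, 9, 2]
After 14 (reverse(3, 8)): [4, 6, 5, 9, 1, 8, 7, 3, 0, 2]

Answer: [4, 6, 5, 9, 1, 8, 7, 3, 0, 2]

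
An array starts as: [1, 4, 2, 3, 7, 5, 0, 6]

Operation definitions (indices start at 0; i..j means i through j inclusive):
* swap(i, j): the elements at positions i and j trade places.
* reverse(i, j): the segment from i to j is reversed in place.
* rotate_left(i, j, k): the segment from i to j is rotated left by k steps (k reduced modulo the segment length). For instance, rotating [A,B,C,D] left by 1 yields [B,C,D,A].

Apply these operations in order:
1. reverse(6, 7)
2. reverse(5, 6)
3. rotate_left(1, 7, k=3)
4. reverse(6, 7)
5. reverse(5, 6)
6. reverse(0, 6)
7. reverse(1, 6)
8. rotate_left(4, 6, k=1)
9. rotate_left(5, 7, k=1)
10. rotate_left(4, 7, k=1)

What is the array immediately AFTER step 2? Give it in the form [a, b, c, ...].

Answer: [1, 4, 2, 3, 7, 6, 5, 0]

Derivation:
After 1 (reverse(6, 7)): [1, 4, 2, 3, 7, 5, 6, 0]
After 2 (reverse(5, 6)): [1, 4, 2, 3, 7, 6, 5, 0]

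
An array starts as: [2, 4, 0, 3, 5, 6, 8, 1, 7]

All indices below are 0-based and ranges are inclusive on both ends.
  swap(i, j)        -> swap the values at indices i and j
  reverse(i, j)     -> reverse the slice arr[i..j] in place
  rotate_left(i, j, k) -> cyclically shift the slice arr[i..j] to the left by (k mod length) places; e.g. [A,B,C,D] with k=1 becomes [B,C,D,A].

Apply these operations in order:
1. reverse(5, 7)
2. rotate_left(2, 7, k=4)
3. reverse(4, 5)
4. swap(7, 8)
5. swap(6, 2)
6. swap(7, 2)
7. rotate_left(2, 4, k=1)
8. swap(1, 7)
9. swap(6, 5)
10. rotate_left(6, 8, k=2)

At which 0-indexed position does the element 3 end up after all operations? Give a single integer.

Answer: 3

Derivation:
After 1 (reverse(5, 7)): [2, 4, 0, 3, 5, 1, 8, 6, 7]
After 2 (rotate_left(2, 7, k=4)): [2, 4, 8, 6, 0, 3, 5, 1, 7]
After 3 (reverse(4, 5)): [2, 4, 8, 6, 3, 0, 5, 1, 7]
After 4 (swap(7, 8)): [2, 4, 8, 6, 3, 0, 5, 7, 1]
After 5 (swap(6, 2)): [2, 4, 5, 6, 3, 0, 8, 7, 1]
After 6 (swap(7, 2)): [2, 4, 7, 6, 3, 0, 8, 5, 1]
After 7 (rotate_left(2, 4, k=1)): [2, 4, 6, 3, 7, 0, 8, 5, 1]
After 8 (swap(1, 7)): [2, 5, 6, 3, 7, 0, 8, 4, 1]
After 9 (swap(6, 5)): [2, 5, 6, 3, 7, 8, 0, 4, 1]
After 10 (rotate_left(6, 8, k=2)): [2, 5, 6, 3, 7, 8, 1, 0, 4]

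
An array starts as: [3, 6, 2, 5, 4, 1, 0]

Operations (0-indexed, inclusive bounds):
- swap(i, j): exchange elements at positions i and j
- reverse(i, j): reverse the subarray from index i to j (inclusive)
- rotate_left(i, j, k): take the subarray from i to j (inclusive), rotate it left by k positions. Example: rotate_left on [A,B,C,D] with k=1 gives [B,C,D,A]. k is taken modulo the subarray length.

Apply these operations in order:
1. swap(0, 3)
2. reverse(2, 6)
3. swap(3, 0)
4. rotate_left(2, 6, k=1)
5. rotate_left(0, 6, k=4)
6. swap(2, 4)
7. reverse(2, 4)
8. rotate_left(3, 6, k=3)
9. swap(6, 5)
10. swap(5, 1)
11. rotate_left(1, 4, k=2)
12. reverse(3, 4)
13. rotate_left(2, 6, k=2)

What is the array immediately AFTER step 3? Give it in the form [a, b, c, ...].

Answer: [1, 6, 0, 5, 4, 3, 2]

Derivation:
After 1 (swap(0, 3)): [5, 6, 2, 3, 4, 1, 0]
After 2 (reverse(2, 6)): [5, 6, 0, 1, 4, 3, 2]
After 3 (swap(3, 0)): [1, 6, 0, 5, 4, 3, 2]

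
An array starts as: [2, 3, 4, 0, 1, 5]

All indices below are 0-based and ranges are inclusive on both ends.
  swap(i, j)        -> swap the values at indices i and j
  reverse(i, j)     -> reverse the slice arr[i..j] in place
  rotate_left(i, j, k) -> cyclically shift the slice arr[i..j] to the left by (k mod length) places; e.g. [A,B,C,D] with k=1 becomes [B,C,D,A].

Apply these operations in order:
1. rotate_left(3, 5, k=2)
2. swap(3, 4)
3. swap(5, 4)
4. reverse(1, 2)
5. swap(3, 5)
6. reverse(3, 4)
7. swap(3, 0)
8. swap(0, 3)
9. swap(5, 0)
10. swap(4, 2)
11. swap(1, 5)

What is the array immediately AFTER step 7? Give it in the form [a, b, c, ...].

Answer: [1, 4, 3, 2, 5, 0]

Derivation:
After 1 (rotate_left(3, 5, k=2)): [2, 3, 4, 5, 0, 1]
After 2 (swap(3, 4)): [2, 3, 4, 0, 5, 1]
After 3 (swap(5, 4)): [2, 3, 4, 0, 1, 5]
After 4 (reverse(1, 2)): [2, 4, 3, 0, 1, 5]
After 5 (swap(3, 5)): [2, 4, 3, 5, 1, 0]
After 6 (reverse(3, 4)): [2, 4, 3, 1, 5, 0]
After 7 (swap(3, 0)): [1, 4, 3, 2, 5, 0]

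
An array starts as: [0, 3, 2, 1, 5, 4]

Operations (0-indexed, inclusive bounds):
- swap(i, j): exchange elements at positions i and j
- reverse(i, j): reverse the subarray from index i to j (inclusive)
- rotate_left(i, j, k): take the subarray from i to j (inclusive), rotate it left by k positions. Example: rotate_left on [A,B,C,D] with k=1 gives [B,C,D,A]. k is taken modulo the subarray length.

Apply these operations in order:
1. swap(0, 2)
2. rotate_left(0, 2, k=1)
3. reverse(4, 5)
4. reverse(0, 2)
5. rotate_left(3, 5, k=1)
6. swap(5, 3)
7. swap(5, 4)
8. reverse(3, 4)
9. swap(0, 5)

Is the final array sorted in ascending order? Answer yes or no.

Answer: no

Derivation:
After 1 (swap(0, 2)): [2, 3, 0, 1, 5, 4]
After 2 (rotate_left(0, 2, k=1)): [3, 0, 2, 1, 5, 4]
After 3 (reverse(4, 5)): [3, 0, 2, 1, 4, 5]
After 4 (reverse(0, 2)): [2, 0, 3, 1, 4, 5]
After 5 (rotate_left(3, 5, k=1)): [2, 0, 3, 4, 5, 1]
After 6 (swap(5, 3)): [2, 0, 3, 1, 5, 4]
After 7 (swap(5, 4)): [2, 0, 3, 1, 4, 5]
After 8 (reverse(3, 4)): [2, 0, 3, 4, 1, 5]
After 9 (swap(0, 5)): [5, 0, 3, 4, 1, 2]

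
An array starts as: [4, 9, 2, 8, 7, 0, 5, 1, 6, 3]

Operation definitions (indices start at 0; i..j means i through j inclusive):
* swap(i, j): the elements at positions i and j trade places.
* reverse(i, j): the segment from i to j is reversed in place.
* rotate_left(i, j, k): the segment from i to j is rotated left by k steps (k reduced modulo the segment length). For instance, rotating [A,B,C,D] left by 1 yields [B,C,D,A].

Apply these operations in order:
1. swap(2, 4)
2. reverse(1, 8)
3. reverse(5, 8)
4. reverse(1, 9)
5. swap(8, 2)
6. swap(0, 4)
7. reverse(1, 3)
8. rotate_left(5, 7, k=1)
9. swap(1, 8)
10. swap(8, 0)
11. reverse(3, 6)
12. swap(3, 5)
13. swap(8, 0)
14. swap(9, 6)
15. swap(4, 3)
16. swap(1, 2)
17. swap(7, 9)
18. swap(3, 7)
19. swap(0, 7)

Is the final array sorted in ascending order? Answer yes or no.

After 1 (swap(2, 4)): [4, 9, 7, 8, 2, 0, 5, 1, 6, 3]
After 2 (reverse(1, 8)): [4, 6, 1, 5, 0, 2, 8, 7, 9, 3]
After 3 (reverse(5, 8)): [4, 6, 1, 5, 0, 9, 7, 8, 2, 3]
After 4 (reverse(1, 9)): [4, 3, 2, 8, 7, 9, 0, 5, 1, 6]
After 5 (swap(8, 2)): [4, 3, 1, 8, 7, 9, 0, 5, 2, 6]
After 6 (swap(0, 4)): [7, 3, 1, 8, 4, 9, 0, 5, 2, 6]
After 7 (reverse(1, 3)): [7, 8, 1, 3, 4, 9, 0, 5, 2, 6]
After 8 (rotate_left(5, 7, k=1)): [7, 8, 1, 3, 4, 0, 5, 9, 2, 6]
After 9 (swap(1, 8)): [7, 2, 1, 3, 4, 0, 5, 9, 8, 6]
After 10 (swap(8, 0)): [8, 2, 1, 3, 4, 0, 5, 9, 7, 6]
After 11 (reverse(3, 6)): [8, 2, 1, 5, 0, 4, 3, 9, 7, 6]
After 12 (swap(3, 5)): [8, 2, 1, 4, 0, 5, 3, 9, 7, 6]
After 13 (swap(8, 0)): [7, 2, 1, 4, 0, 5, 3, 9, 8, 6]
After 14 (swap(9, 6)): [7, 2, 1, 4, 0, 5, 6, 9, 8, 3]
After 15 (swap(4, 3)): [7, 2, 1, 0, 4, 5, 6, 9, 8, 3]
After 16 (swap(1, 2)): [7, 1, 2, 0, 4, 5, 6, 9, 8, 3]
After 17 (swap(7, 9)): [7, 1, 2, 0, 4, 5, 6, 3, 8, 9]
After 18 (swap(3, 7)): [7, 1, 2, 3, 4, 5, 6, 0, 8, 9]
After 19 (swap(0, 7)): [0, 1, 2, 3, 4, 5, 6, 7, 8, 9]

Answer: yes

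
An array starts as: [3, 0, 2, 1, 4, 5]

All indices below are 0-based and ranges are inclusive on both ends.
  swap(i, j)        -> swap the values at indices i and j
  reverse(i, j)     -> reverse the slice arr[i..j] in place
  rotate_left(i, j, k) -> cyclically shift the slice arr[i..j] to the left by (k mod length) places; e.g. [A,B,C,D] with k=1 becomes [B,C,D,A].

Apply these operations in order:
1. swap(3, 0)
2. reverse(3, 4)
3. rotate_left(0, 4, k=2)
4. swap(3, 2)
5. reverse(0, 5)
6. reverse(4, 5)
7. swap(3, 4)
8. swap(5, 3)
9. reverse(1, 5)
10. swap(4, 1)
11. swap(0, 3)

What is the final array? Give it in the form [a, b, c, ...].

After 1 (swap(3, 0)): [1, 0, 2, 3, 4, 5]
After 2 (reverse(3, 4)): [1, 0, 2, 4, 3, 5]
After 3 (rotate_left(0, 4, k=2)): [2, 4, 3, 1, 0, 5]
After 4 (swap(3, 2)): [2, 4, 1, 3, 0, 5]
After 5 (reverse(0, 5)): [5, 0, 3, 1, 4, 2]
After 6 (reverse(4, 5)): [5, 0, 3, 1, 2, 4]
After 7 (swap(3, 4)): [5, 0, 3, 2, 1, 4]
After 8 (swap(5, 3)): [5, 0, 3, 4, 1, 2]
After 9 (reverse(1, 5)): [5, 2, 1, 4, 3, 0]
After 10 (swap(4, 1)): [5, 3, 1, 4, 2, 0]
After 11 (swap(0, 3)): [4, 3, 1, 5, 2, 0]

Answer: [4, 3, 1, 5, 2, 0]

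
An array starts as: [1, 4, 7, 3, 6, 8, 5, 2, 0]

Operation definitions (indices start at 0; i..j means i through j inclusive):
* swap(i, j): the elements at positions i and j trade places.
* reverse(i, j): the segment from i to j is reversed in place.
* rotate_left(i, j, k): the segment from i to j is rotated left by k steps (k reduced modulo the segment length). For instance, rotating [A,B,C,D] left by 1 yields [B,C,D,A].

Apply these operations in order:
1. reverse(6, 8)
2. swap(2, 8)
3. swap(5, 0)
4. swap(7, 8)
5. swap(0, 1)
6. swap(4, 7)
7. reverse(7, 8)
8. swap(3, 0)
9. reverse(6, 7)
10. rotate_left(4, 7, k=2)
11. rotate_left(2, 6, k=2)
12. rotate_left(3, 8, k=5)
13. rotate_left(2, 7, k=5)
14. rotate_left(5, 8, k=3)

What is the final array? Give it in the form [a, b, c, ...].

After 1 (reverse(6, 8)): [1, 4, 7, 3, 6, 8, 0, 2, 5]
After 2 (swap(2, 8)): [1, 4, 5, 3, 6, 8, 0, 2, 7]
After 3 (swap(5, 0)): [8, 4, 5, 3, 6, 1, 0, 2, 7]
After 4 (swap(7, 8)): [8, 4, 5, 3, 6, 1, 0, 7, 2]
After 5 (swap(0, 1)): [4, 8, 5, 3, 6, 1, 0, 7, 2]
After 6 (swap(4, 7)): [4, 8, 5, 3, 7, 1, 0, 6, 2]
After 7 (reverse(7, 8)): [4, 8, 5, 3, 7, 1, 0, 2, 6]
After 8 (swap(3, 0)): [3, 8, 5, 4, 7, 1, 0, 2, 6]
After 9 (reverse(6, 7)): [3, 8, 5, 4, 7, 1, 2, 0, 6]
After 10 (rotate_left(4, 7, k=2)): [3, 8, 5, 4, 2, 0, 7, 1, 6]
After 11 (rotate_left(2, 6, k=2)): [3, 8, 2, 0, 7, 5, 4, 1, 6]
After 12 (rotate_left(3, 8, k=5)): [3, 8, 2, 6, 0, 7, 5, 4, 1]
After 13 (rotate_left(2, 7, k=5)): [3, 8, 4, 2, 6, 0, 7, 5, 1]
After 14 (rotate_left(5, 8, k=3)): [3, 8, 4, 2, 6, 1, 0, 7, 5]

Answer: [3, 8, 4, 2, 6, 1, 0, 7, 5]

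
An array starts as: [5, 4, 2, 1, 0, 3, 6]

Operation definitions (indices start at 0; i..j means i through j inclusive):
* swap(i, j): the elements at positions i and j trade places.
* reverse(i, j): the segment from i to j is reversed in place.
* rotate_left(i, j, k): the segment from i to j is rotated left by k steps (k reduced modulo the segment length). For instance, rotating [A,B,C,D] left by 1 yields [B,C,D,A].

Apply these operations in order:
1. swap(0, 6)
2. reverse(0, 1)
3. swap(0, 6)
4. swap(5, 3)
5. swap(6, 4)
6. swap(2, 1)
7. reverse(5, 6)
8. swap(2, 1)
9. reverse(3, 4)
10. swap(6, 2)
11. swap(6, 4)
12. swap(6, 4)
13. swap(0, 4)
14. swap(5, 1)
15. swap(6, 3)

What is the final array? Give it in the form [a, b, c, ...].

After 1 (swap(0, 6)): [6, 4, 2, 1, 0, 3, 5]
After 2 (reverse(0, 1)): [4, 6, 2, 1, 0, 3, 5]
After 3 (swap(0, 6)): [5, 6, 2, 1, 0, 3, 4]
After 4 (swap(5, 3)): [5, 6, 2, 3, 0, 1, 4]
After 5 (swap(6, 4)): [5, 6, 2, 3, 4, 1, 0]
After 6 (swap(2, 1)): [5, 2, 6, 3, 4, 1, 0]
After 7 (reverse(5, 6)): [5, 2, 6, 3, 4, 0, 1]
After 8 (swap(2, 1)): [5, 6, 2, 3, 4, 0, 1]
After 9 (reverse(3, 4)): [5, 6, 2, 4, 3, 0, 1]
After 10 (swap(6, 2)): [5, 6, 1, 4, 3, 0, 2]
After 11 (swap(6, 4)): [5, 6, 1, 4, 2, 0, 3]
After 12 (swap(6, 4)): [5, 6, 1, 4, 3, 0, 2]
After 13 (swap(0, 4)): [3, 6, 1, 4, 5, 0, 2]
After 14 (swap(5, 1)): [3, 0, 1, 4, 5, 6, 2]
After 15 (swap(6, 3)): [3, 0, 1, 2, 5, 6, 4]

Answer: [3, 0, 1, 2, 5, 6, 4]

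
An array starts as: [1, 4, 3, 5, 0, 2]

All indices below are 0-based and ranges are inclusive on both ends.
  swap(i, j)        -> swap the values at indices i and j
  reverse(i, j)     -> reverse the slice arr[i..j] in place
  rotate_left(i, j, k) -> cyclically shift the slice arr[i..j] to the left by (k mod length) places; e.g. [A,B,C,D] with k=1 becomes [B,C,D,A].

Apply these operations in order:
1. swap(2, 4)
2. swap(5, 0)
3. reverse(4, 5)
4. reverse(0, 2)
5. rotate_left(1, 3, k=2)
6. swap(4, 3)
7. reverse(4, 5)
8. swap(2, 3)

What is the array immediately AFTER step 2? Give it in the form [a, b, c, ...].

After 1 (swap(2, 4)): [1, 4, 0, 5, 3, 2]
After 2 (swap(5, 0)): [2, 4, 0, 5, 3, 1]

Answer: [2, 4, 0, 5, 3, 1]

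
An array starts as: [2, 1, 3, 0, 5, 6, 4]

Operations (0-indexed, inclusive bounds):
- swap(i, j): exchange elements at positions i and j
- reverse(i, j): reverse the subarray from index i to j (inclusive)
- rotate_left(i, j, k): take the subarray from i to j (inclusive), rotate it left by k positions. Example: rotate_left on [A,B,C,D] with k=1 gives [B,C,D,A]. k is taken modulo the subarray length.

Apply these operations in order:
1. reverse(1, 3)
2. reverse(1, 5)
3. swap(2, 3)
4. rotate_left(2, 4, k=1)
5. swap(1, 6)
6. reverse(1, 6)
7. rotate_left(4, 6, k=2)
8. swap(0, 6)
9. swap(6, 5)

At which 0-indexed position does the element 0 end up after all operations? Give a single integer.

Answer: 2

Derivation:
After 1 (reverse(1, 3)): [2, 0, 3, 1, 5, 6, 4]
After 2 (reverse(1, 5)): [2, 6, 5, 1, 3, 0, 4]
After 3 (swap(2, 3)): [2, 6, 1, 5, 3, 0, 4]
After 4 (rotate_left(2, 4, k=1)): [2, 6, 5, 3, 1, 0, 4]
After 5 (swap(1, 6)): [2, 4, 5, 3, 1, 0, 6]
After 6 (reverse(1, 6)): [2, 6, 0, 1, 3, 5, 4]
After 7 (rotate_left(4, 6, k=2)): [2, 6, 0, 1, 4, 3, 5]
After 8 (swap(0, 6)): [5, 6, 0, 1, 4, 3, 2]
After 9 (swap(6, 5)): [5, 6, 0, 1, 4, 2, 3]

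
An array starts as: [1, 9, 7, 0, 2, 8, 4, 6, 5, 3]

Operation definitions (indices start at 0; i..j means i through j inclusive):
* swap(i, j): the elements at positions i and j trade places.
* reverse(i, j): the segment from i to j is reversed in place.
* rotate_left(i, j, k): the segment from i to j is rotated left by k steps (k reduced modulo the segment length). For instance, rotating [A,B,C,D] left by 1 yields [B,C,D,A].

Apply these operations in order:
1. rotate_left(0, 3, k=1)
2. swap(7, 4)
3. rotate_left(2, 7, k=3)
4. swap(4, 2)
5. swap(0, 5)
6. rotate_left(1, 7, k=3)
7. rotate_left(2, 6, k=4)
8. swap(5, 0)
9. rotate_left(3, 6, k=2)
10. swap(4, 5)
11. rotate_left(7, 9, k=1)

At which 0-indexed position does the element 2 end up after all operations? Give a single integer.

After 1 (rotate_left(0, 3, k=1)): [9, 7, 0, 1, 2, 8, 4, 6, 5, 3]
After 2 (swap(7, 4)): [9, 7, 0, 1, 6, 8, 4, 2, 5, 3]
After 3 (rotate_left(2, 7, k=3)): [9, 7, 8, 4, 2, 0, 1, 6, 5, 3]
After 4 (swap(4, 2)): [9, 7, 2, 4, 8, 0, 1, 6, 5, 3]
After 5 (swap(0, 5)): [0, 7, 2, 4, 8, 9, 1, 6, 5, 3]
After 6 (rotate_left(1, 7, k=3)): [0, 8, 9, 1, 6, 7, 2, 4, 5, 3]
After 7 (rotate_left(2, 6, k=4)): [0, 8, 2, 9, 1, 6, 7, 4, 5, 3]
After 8 (swap(5, 0)): [6, 8, 2, 9, 1, 0, 7, 4, 5, 3]
After 9 (rotate_left(3, 6, k=2)): [6, 8, 2, 0, 7, 9, 1, 4, 5, 3]
After 10 (swap(4, 5)): [6, 8, 2, 0, 9, 7, 1, 4, 5, 3]
After 11 (rotate_left(7, 9, k=1)): [6, 8, 2, 0, 9, 7, 1, 5, 3, 4]

Answer: 2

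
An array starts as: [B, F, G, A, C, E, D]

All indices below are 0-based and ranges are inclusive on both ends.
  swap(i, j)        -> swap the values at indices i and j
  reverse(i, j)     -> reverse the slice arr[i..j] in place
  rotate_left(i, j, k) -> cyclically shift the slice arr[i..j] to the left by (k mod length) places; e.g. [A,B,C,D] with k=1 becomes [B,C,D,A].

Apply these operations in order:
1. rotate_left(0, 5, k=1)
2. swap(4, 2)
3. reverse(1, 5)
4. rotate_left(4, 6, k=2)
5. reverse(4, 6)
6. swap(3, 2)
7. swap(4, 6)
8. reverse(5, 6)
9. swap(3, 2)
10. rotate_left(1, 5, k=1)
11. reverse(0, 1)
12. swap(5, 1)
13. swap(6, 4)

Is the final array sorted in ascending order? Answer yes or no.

After 1 (rotate_left(0, 5, k=1)): [F, G, A, C, E, B, D]
After 2 (swap(4, 2)): [F, G, E, C, A, B, D]
After 3 (reverse(1, 5)): [F, B, A, C, E, G, D]
After 4 (rotate_left(4, 6, k=2)): [F, B, A, C, D, E, G]
After 5 (reverse(4, 6)): [F, B, A, C, G, E, D]
After 6 (swap(3, 2)): [F, B, C, A, G, E, D]
After 7 (swap(4, 6)): [F, B, C, A, D, E, G]
After 8 (reverse(5, 6)): [F, B, C, A, D, G, E]
After 9 (swap(3, 2)): [F, B, A, C, D, G, E]
After 10 (rotate_left(1, 5, k=1)): [F, A, C, D, G, B, E]
After 11 (reverse(0, 1)): [A, F, C, D, G, B, E]
After 12 (swap(5, 1)): [A, B, C, D, G, F, E]
After 13 (swap(6, 4)): [A, B, C, D, E, F, G]

Answer: yes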